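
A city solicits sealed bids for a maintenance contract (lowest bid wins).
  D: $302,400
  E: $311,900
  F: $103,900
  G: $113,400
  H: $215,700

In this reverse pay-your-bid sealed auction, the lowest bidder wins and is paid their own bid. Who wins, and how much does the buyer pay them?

Bids ranked: 103,900 (F) < 113,400 (G) < 215,700 (H) < 302,400 (D) < 311,900 (E)
F has the lowest bid and is paid exactly that: $103,900.

F is paid $103,900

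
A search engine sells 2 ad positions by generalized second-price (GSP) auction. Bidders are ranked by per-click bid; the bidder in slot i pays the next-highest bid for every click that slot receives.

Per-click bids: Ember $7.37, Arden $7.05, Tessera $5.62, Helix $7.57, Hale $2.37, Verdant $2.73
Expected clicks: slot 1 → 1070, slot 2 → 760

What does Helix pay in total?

Sorting advertisers: $7.57 (Helix) > $7.37 (Ember) > $7.05 (Arden) > …
Helix holds slot 1 → pays next bid $7.37 × 1070 clicks = $7885.90.

Helix pays $7885.90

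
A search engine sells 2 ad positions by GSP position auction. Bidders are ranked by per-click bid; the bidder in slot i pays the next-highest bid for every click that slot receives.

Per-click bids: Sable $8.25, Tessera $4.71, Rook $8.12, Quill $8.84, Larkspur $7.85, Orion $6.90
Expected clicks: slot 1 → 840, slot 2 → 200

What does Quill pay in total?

Quill pays $6930.00

Per-click bids in order: $8.84 (Quill) > $8.25 (Sable) > $8.12 (Rook) > …
Quill holds slot 1 → pays next bid $8.25 × 840 clicks = $6930.00.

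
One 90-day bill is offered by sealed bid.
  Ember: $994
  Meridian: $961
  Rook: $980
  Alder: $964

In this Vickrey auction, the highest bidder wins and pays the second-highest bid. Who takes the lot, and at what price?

Bids in order: 994 (Ember) > 980 (Rook) > 964 (Alder) > 961 (Meridian)
Second-price: Ember pays Rook's bid of $980.

Ember pays $980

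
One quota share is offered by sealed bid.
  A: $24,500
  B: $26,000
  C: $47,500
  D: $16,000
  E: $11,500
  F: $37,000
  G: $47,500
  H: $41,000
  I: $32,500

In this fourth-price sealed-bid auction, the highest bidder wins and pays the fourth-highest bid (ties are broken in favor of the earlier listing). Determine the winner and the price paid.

Rule: the highest bidder wins and pays the fourth-highest bid.
Bids ranked: 47,500 (C) > 47,500 (G) > 41,000 (H) > 37,000 (F) > 32,500 (I) > 26,000 (B) > …
Tie at $47,500 → C wins by tie-break.
C is highest; pays the fourth-highest bid, $37,000.

C pays $37,000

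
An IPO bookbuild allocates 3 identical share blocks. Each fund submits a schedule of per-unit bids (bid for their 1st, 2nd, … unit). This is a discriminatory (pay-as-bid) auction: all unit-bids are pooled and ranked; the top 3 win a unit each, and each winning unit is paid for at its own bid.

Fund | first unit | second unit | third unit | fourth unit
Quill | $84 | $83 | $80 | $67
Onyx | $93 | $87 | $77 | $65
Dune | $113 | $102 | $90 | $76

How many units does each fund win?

Dune 2, Onyx 1

All unit-bids, highest first — top 3: 113 (Dune-1), 102 (Dune-2), 93 (Onyx-1)
Next rejected bid: $90 (not a price — pay-as-bid).
Allocation: Dune 2, Onyx 1.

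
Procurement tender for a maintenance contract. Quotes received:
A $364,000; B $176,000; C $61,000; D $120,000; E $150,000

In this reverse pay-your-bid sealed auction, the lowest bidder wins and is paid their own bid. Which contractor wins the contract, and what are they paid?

Bids in order: 61,000 (C) < 120,000 (D) < 150,000 (E) < 176,000 (B) < 364,000 (A)
C has the lowest bid and is paid exactly that: $61,000.

C is paid $61,000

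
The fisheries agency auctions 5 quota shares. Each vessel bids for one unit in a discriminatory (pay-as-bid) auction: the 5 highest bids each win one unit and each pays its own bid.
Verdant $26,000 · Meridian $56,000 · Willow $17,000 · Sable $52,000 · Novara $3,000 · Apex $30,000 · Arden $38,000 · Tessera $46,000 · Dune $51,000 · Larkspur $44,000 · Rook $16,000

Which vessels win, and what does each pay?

Sorting: 56,000 (Meridian), 52,000 (Sable), 51,000 (Dune), 46,000 (Tessera), 44,000 (Larkspur), 38,000 (Arden), 30,000 (Apex), …
The 5 highest are Meridian, Sable, Dune, Tessera, Larkspur.
Each winner pays its own bid: Meridian $56,000, Sable $52,000, Dune $51,000, Tessera $46,000, Larkspur $44,000.

Meridian $56,000, Sable $52,000, Dune $51,000, Tessera $46,000, Larkspur $44,000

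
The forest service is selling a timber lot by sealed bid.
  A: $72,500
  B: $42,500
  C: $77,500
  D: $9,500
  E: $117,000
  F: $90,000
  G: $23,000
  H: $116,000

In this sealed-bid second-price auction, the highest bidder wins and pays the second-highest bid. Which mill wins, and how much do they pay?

Bids in order: 117,000 (E) > 116,000 (H) > 90,000 (F) > 77,500 (C) > 72,500 (A) > 42,500 (B) > …
E wins with the highest bid; price is set by the runner-up at $116,000.

E pays $116,000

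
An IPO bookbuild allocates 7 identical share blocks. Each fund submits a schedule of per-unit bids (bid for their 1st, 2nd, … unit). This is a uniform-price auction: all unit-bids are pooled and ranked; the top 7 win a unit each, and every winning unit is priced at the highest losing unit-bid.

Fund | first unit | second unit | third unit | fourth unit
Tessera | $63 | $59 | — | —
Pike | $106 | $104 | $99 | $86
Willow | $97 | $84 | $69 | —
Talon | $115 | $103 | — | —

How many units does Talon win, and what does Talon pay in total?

Talon: 2 units, pays $168

Pooled unit-bids ranked (top 7): 115 (Talon-1), 106 (Pike-1), 104 (Pike-2), 103 (Talon-2), 99 (Pike-3), 97 (Willow-1), 86 (Pike-4)
The (k+1)-th unit-bid is $84.
Talon wins 2 unit(s) at $84 each.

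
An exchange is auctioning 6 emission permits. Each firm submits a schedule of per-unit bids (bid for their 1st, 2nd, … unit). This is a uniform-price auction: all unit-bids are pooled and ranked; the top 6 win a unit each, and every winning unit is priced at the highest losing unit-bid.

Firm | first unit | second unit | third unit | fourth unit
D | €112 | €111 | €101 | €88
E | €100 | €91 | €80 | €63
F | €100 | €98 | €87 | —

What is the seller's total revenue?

Total revenue: €546

Merging the schedules and taking the best 6: 112 (D-1), 111 (D-2), 101 (D-3), 100 (E-1), 100 (F-1), 98 (F-2)
The (k+1)-th unit-bid is €91.
Allocation: D 3, E 1, F 2. Every unit priced at €91.
Revenue = 6 × 91 = €546.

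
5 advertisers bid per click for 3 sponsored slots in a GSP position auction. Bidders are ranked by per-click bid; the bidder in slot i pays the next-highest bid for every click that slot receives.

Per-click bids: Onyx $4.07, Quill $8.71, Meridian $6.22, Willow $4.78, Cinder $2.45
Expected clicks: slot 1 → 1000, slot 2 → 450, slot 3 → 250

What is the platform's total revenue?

Ranked by bid: $8.71 (Quill) > $6.22 (Meridian) > $4.78 (Willow) > $4.07 (Onyx) > …
Slot 1: Quill pays $6.22 × 1000 = $6220.00
Slot 2: Meridian pays $4.78 × 450 = $2151.00
Slot 3: Willow pays $4.07 × 250 = $1017.50
Total = $9388.50

Total revenue: $9388.50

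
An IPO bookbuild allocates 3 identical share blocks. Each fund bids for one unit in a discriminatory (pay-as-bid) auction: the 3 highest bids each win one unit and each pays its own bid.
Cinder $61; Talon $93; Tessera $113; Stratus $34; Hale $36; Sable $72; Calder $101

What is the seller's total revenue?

Total revenue: $307

Ordering the bids: 113 (Tessera), 101 (Calder), 93 (Talon), 72 (Sable), 61 (Cinder), …
Winners (3 units): Tessera, Calder, Talon.
Total revenue = 113 + 101 + 93 = $307.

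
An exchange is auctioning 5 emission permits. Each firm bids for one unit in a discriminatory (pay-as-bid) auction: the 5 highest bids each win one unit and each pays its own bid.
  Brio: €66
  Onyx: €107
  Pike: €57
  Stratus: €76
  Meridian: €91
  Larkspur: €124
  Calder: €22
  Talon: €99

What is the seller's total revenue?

Sorting: 124 (Larkspur), 107 (Onyx), 99 (Talon), 91 (Meridian), 76 (Stratus), 66 (Brio), 57 (Pike), …
The 5 highest are Larkspur, Onyx, Talon, Meridian, Stratus.
Total revenue = 124 + 107 + 99 + 91 + 76 = €497.

Total revenue: €497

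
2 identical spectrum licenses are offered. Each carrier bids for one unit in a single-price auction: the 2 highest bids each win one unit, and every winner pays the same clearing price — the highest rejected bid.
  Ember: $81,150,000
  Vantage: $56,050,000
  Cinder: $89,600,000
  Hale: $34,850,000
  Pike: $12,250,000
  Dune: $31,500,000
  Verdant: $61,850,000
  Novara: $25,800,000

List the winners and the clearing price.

Cinder, Ember; each pays $61,850,000

Ordering the bids: 89,600,000 (Cinder), 81,150,000 (Ember), 61,850,000 (Verdant), 56,050,000 (Vantage), …
Top 2: Cinder, Ember.
Highest unsuccessful bid: $61,850,000 → clearing price.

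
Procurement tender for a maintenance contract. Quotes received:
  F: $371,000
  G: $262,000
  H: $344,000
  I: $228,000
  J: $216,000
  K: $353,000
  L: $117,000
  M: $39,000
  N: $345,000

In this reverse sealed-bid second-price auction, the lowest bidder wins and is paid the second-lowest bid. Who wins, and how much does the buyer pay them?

Bids ranked: 39,000 (M) < 117,000 (L) < 216,000 (J) < 228,000 (I) < 262,000 (G) < 344,000 (H) < …
M wins with the lowest bid; price is set by the runner-up at $117,000.

M is paid $117,000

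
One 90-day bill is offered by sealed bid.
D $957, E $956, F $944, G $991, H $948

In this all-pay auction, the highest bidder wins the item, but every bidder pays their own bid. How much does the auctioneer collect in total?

Rule: the highest bidder wins the item, but every bidder pays their own bid.
Bids in order: 991 (G) > 957 (D) > 956 (E) > 948 (H) > 944 (F)
Every bidder forfeits their bid regardless of winning.
Revenue = 957 + 956 + 944 + 991 + 948 = $4,796.

Total revenue: $4,796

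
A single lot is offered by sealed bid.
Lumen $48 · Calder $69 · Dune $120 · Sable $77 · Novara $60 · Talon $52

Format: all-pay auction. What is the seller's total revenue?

Total revenue: $426

Sorting bids: 120 (Dune) > 77 (Sable) > 69 (Calder) > 60 (Novara) > 52 (Talon) > 48 (Lumen)
Dune wins with the top bid; all bids are sunk regardless.
Every bidder forfeits their bid regardless of winning.
Revenue = 48 + 69 + 120 + 77 + 60 + 52 = $426.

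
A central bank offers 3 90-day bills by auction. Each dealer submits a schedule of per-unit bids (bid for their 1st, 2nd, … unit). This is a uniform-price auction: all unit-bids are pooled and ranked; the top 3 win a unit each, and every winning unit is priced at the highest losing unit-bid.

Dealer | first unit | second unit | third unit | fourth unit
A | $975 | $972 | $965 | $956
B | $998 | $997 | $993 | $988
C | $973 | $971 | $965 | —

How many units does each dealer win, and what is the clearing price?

B 3; clearing price $988

All unit-bids, highest first — top 3: 998 (B-1), 997 (B-2), 993 (B-3)
The (k+1)-th unit-bid is $988.
Allocation: B 3.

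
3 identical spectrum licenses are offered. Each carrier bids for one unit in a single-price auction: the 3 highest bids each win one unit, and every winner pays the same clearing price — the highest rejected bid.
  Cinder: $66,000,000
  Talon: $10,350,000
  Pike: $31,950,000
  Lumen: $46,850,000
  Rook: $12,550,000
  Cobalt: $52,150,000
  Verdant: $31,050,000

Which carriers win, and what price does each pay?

Cinder, Cobalt, Lumen; each pays $31,950,000

Ordering the bids: 66,000,000 (Cinder), 52,150,000 (Cobalt), 46,850,000 (Lumen), 31,950,000 (Pike), 31,050,000 (Verdant), …
The 3 highest are Cinder, Cobalt, Lumen.
First losing bid is Pike's $31,950,000, which sets the uniform price.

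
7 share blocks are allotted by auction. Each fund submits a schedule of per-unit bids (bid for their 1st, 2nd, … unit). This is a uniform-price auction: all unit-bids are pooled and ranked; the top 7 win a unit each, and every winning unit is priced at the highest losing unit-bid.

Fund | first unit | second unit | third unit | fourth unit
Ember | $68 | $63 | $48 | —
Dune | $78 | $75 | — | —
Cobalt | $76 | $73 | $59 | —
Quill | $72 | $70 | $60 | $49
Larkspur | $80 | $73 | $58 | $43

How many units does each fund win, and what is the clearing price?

Merging the schedules and taking the best 7: 80 (Larkspur-1), 78 (Dune-1), 76 (Cobalt-1), 75 (Dune-2), 73 (Cobalt-2), 73 (Larkspur-2), 72 (Quill-1)
Highest rejected unit-bid = $70.
Allocation: Cobalt 2, Dune 2, Larkspur 2, Quill 1.

Cobalt 2, Dune 2, Larkspur 2, Quill 1; clearing price $70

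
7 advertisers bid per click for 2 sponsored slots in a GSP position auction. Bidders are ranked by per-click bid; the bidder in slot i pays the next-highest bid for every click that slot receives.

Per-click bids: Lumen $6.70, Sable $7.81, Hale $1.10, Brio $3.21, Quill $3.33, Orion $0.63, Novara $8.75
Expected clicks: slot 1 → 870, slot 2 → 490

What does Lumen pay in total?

Lumen pays $0.00

Per-click bids in order: $8.75 (Novara) > $7.81 (Sable) > $6.70 (Lumen) > …
Lumen ranks below slot 2 → no slot, pays nothing.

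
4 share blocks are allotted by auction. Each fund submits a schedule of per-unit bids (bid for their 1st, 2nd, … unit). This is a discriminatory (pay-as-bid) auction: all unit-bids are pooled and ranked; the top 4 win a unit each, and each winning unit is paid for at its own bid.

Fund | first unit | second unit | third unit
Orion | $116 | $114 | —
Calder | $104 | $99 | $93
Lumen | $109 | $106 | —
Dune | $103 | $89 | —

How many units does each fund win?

Lumen 2, Orion 2

Merging the schedules and taking the best 4: 116 (Orion-1), 114 (Orion-2), 109 (Lumen-1), 106 (Lumen-2)
Next rejected bid: $104 (not a price — pay-as-bid).
Allocation: Lumen 2, Orion 2.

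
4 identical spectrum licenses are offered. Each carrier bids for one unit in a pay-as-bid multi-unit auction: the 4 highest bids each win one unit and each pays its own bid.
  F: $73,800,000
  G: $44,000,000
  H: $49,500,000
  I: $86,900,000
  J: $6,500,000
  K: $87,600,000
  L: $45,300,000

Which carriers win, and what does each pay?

K $87,600,000, I $86,900,000, F $73,800,000, H $49,500,000

Ordering the bids: 87,600,000 (K), 86,900,000 (I), 73,800,000 (F), 49,500,000 (H), 45,300,000 (L), 44,000,000 (G), …
The 4 highest are K, I, F, H.
Each winner pays its own bid: K $87,600,000, I $86,900,000, F $73,800,000, H $49,500,000.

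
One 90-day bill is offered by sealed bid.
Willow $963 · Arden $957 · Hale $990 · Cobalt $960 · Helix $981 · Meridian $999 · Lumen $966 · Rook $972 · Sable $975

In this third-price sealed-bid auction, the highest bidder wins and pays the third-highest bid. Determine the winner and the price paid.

Bids ranked: 999 (Meridian) > 990 (Hale) > 981 (Helix) > 975 (Sable) > 972 (Rook) > 966 (Lumen) > …
Meridian is highest; pays the third-highest bid, $981.

Meridian pays $981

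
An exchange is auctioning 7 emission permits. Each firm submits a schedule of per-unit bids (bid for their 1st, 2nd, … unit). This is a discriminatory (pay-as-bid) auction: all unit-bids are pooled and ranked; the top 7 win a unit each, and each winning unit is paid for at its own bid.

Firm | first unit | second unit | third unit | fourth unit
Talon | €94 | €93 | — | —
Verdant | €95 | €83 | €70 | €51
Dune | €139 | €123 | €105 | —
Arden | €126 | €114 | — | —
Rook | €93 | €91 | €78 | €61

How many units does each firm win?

Arden 2, Dune 3, Talon 1, Verdant 1

All unit-bids, highest first — top 7: 139 (Dune-1), 126 (Arden-1), 123 (Dune-2), 114 (Arden-2), 105 (Dune-3), 95 (Verdant-1), 94 (Talon-1)
Next rejected bid: €93 (not a price — pay-as-bid).
Allocation: Arden 2, Dune 3, Talon 1, Verdant 1.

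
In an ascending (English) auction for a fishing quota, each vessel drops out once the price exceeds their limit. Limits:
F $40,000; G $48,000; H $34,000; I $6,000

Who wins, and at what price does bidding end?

G wins at $40,000

Rule: the price rises until one bidder remains; the winner pays the price at which the last rival dropped out.
Limits in order: 48,000 (G) > 40,000 (F) > 34,000 (H) > 6,000 (I)
Once the price passes $40,000, only G is left; the hammer falls at F's limit of $40,000.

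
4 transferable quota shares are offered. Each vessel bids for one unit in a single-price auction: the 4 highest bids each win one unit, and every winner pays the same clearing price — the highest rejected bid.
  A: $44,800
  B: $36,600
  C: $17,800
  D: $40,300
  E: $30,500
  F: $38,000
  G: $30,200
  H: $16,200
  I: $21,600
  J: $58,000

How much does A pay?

A pays $36,600

Sorting: 58,000 (J), 44,800 (A), 40,300 (D), 38,000 (F), 36,600 (B), 30,500 (E), …
Top 4: J, A, D, F.
First losing bid is B's $36,600, which sets the uniform price.
A wins → pays $36,600.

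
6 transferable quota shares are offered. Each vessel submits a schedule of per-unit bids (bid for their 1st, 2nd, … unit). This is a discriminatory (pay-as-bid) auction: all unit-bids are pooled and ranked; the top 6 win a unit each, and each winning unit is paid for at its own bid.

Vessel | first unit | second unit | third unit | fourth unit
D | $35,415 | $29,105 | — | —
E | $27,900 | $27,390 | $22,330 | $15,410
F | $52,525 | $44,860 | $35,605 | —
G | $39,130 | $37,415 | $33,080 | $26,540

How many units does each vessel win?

All unit-bids, highest first — top 6: 52,525 (F-1), 44,860 (F-2), 39,130 (G-1), 37,415 (G-2), 35,605 (F-3), 35,415 (D-1)
Next rejected bid: $33,080 (not a price — pay-as-bid).
Allocation: D 1, F 3, G 2.

D 1, F 3, G 2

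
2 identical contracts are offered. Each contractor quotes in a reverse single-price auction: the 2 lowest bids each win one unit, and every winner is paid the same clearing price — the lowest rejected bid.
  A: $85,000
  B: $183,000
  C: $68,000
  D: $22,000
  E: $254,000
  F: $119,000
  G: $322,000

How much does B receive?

B is paid $0

Sorting: 22,000 (D), 68,000 (C), 85,000 (A), 119,000 (F), …
The 2 lowest are D, C.
Lowest unsuccessful bid: $85,000 → clearing price.
B does not win → is paid $0.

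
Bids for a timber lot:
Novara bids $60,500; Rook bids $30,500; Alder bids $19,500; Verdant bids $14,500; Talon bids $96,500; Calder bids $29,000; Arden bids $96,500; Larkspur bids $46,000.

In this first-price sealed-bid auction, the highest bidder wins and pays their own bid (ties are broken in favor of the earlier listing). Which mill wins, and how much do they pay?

Talon pays $96,500

First-price sealed-bid auction: the highest bidder wins and pays their own bid.
Bids ranked: 96,500 (Talon) > 96,500 (Arden) > 60,500 (Novara) > 46,000 (Larkspur) > 30,500 (Rook) > 29,000 (Calder) > …
Talon and Arden tie at $96,500; tie-break gives it to Talon.
Talon has the highest bid and pays exactly that: $96,500.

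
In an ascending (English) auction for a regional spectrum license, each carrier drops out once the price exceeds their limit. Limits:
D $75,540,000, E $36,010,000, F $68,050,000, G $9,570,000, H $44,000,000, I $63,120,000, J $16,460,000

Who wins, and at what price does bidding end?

D wins at $68,050,000

Rule: the price rises until one bidder remains; the winner pays the price at which the last rival dropped out.
Sorting limits: 75,540,000 (D) > 68,050,000 (F) > 63,120,000 (I) > 44,000,000 (H) > 36,010,000 (E) > 16,460,000 (J) > …
F is the last rival to drop out, at $68,050,000; D remains and wins at that price.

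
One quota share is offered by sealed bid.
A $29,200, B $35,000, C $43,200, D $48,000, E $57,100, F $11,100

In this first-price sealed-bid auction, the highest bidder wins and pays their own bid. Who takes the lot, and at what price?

E pays $57,100

First-price sealed-bid auction: the highest bidder wins and pays their own bid.
Bids ranked: 57,100 (E) > 48,000 (D) > 43,200 (C) > 35,000 (B) > 29,200 (A) > 11,100 (F)
E is highest → pays own bid, $57,100.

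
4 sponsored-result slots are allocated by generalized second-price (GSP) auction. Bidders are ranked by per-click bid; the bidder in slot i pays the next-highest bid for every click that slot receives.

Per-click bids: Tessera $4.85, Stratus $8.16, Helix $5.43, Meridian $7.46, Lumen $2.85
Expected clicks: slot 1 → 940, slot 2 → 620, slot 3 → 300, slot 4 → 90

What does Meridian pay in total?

Per-click bids in order: $8.16 (Stratus) > $7.46 (Meridian) > $5.43 (Helix) > $4.85 (Tessera) > $2.85 (Lumen)
Meridian holds slot 2 → pays next bid $5.43 × 620 clicks = $3366.60.

Meridian pays $3366.60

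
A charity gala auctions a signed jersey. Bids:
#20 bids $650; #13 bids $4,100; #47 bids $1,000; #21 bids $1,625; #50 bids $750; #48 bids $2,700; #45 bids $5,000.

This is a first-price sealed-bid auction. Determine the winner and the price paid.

#45 pays $5,000

Bids ranked: 5,000 (#45) > 4,100 (#13) > 2,700 (#48) > 1,625 (#21) > 1,000 (#47) > 750 (#50) > …
#45 is highest → pays own bid, $5,000.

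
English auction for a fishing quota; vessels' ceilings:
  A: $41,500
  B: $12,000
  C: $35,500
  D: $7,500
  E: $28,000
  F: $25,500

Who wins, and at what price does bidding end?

Ascending (English) auction: the price rises until one bidder remains; the winner pays the price at which the last rival dropped out.
Limits in order: 41,500 (A) > 35,500 (C) > 28,000 (E) > 25,500 (F) > 12,000 (B) > 7,500 (D)
Once the price passes $35,500, only A is left; the hammer falls at C's limit of $35,500.

A wins at $35,500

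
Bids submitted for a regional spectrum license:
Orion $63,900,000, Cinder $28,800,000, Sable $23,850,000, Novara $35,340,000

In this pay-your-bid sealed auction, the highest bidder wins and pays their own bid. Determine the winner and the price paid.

Bids in order: 63,900,000 (Orion) > 35,340,000 (Novara) > 28,800,000 (Cinder) > 23,850,000 (Sable)
Orion has the highest bid and pays exactly that: $63,900,000.

Orion pays $63,900,000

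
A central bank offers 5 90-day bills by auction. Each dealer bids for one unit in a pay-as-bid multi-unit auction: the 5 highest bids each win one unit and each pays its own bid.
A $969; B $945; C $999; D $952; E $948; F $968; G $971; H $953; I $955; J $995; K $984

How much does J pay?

J pays $995

Ordering the bids: 999 (C), 995 (J), 984 (K), 971 (G), 969 (A), 968 (F), 955 (I), …
The 5 highest are C, J, K, G, A.
J wins → own bid $995.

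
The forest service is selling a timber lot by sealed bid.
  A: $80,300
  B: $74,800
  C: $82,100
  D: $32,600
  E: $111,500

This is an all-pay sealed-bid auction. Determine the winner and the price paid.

Rule: the highest bidder wins the item, but every bidder pays their own bid.
Bids in order: 111,500 (E) > 82,100 (C) > 80,300 (A) > 74,800 (B) > 32,600 (D)
E is highest and takes the item; every bidder forfeits their bid.

E pays $111,500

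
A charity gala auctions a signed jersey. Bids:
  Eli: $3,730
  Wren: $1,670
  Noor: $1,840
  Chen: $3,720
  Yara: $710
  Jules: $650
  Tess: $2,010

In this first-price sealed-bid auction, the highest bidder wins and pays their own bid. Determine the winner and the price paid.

Eli pays $3,730

Bids in order: 3,730 (Eli) > 3,720 (Chen) > 2,010 (Tess) > 1,840 (Noor) > 1,670 (Wren) > 710 (Yara) > …
Eli has the highest bid and pays exactly that: $3,730.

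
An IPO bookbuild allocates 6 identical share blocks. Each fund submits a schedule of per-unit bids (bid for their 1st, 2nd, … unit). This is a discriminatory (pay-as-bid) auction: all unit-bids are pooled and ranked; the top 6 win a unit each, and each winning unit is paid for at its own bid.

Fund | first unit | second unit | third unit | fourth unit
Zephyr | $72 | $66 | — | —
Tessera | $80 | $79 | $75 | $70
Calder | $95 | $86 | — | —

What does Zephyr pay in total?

Zephyr pays $72

Pooled unit-bids ranked (top 6): 95 (Calder-1), 86 (Calder-2), 80 (Tessera-1), 79 (Tessera-2), 75 (Tessera-3), 72 (Zephyr-1)
Next rejected bid: $70 (not a price — pay-as-bid).
Zephyr's winning unit-bids: 72 = $72.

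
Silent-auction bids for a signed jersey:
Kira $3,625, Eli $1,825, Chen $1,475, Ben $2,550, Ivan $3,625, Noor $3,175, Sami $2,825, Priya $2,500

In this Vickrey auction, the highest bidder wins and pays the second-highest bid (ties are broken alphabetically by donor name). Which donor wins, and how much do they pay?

Sorting bids: 3,625 (Ivan) > 3,625 (Kira) > 3,175 (Noor) > 2,825 (Sami) > 2,550 (Ben) > 2,500 (Priya) > …
Tie at $3,625 → Ivan wins by tie-break.
Ivan is highest; pays the second-highest bid, $3,625.

Ivan pays $3,625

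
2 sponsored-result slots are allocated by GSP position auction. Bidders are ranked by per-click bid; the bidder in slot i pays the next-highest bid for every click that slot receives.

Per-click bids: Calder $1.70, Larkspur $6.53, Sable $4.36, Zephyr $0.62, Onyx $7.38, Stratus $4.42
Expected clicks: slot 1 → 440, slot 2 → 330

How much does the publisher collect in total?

Ranked by bid: $7.38 (Onyx) > $6.53 (Larkspur) > $4.42 (Stratus) > …
Slot 1: Onyx pays $6.53 × 440 = $2873.20
Slot 2: Larkspur pays $4.42 × 330 = $1458.60
Total = $4331.80

Total revenue: $4331.80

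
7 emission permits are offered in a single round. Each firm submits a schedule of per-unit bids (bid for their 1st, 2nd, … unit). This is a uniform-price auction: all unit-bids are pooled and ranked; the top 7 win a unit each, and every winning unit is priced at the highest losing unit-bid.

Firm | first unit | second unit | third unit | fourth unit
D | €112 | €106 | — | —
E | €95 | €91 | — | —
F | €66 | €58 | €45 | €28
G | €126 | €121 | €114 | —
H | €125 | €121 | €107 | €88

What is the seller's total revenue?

Total revenue: €742

All unit-bids, highest first — top 7: 126 (G-1), 125 (H-1), 121 (G-2), 121 (H-2), 114 (G-3), 112 (D-1), 107 (H-3)
First bid not allocated: €106.
Allocation: D 1, G 3, H 3. Every unit priced at €106.
Revenue = 7 × 106 = €742.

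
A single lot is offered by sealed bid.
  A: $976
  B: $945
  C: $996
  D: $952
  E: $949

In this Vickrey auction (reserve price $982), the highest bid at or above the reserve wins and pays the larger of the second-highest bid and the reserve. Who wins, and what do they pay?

Sorting bids: 996 (C) > 976 (A) > 952 (D) > 949 (E) > 945 (B)
Highest eligible bid: C at $996.
Second-highest bid $976 is below the reserve $982, so the reserve binds → payment $982.

C pays $982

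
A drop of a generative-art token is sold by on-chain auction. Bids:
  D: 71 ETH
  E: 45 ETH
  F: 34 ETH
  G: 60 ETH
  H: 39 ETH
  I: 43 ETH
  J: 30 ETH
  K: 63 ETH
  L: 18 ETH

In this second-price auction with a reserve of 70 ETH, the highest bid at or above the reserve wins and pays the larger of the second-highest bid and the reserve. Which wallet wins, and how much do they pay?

Bids in order: 71 (D) > 63 (K) > 60 (G) > 45 (E) > 43 (I) > 39 (H) > …
D has the top bid at or above the reserve (71 ETH).
max(second-highest 63 ETH, reserve 70 ETH) = 70 ETH.

D pays 70 ETH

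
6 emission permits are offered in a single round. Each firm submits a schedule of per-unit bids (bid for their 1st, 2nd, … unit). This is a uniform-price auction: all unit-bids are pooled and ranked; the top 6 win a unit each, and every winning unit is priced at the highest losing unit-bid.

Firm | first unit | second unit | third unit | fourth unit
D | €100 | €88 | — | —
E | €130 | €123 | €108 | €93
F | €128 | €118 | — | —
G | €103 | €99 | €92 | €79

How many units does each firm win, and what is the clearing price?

E 3, F 2, G 1; clearing price €100

All unit-bids, highest first — top 6: 130 (E-1), 128 (F-1), 123 (E-2), 118 (F-2), 108 (E-3), 103 (G-1)
First bid not allocated: €100.
Allocation: E 3, F 2, G 1.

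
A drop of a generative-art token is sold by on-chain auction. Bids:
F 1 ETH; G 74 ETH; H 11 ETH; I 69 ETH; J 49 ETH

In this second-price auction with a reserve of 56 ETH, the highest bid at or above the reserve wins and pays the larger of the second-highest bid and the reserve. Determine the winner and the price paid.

G pays 69 ETH

Bids in order: 74 (G) > 69 (I) > 49 (J) > 11 (H) > 1 (F)
G has the top bid at or above the reserve (74 ETH).
max(second-highest 69 ETH, reserve 56 ETH) = 69 ETH; the reserve does not bind.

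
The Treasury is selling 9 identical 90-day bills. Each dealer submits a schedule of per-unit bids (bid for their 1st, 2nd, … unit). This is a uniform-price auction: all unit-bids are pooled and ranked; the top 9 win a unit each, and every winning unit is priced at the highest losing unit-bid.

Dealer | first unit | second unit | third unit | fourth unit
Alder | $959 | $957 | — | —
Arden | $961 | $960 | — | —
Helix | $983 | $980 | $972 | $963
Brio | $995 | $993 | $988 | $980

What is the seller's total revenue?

Total revenue: $8,640

Merging the schedules and taking the best 9: 995 (Brio-1), 993 (Brio-2), 988 (Brio-3), 983 (Helix-1), 980 (Helix-2), 980 (Brio-4), 972 (Helix-3), 963 (Helix-4), 961 (Arden-1)
The (k+1)-th unit-bid is $960.
Allocation: Arden 1, Brio 4, Helix 4. Every unit priced at $960.
Revenue = 9 × 960 = $8,640.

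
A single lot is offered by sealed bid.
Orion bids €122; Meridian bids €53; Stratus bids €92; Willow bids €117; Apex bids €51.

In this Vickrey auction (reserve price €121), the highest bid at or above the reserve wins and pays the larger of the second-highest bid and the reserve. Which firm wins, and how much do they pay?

Orion pays €121

Vickrey auction (reserve price €121): the highest bid at or above the reserve wins and pays the larger of the second-highest bid and the reserve.
Sorting bids: 122 (Orion) > 117 (Willow) > 92 (Stratus) > 53 (Meridian) > 51 (Apex)
Orion has the top bid at or above the reserve (€122).
Second-highest bid €117 is below the reserve €121, so the reserve binds → payment €121.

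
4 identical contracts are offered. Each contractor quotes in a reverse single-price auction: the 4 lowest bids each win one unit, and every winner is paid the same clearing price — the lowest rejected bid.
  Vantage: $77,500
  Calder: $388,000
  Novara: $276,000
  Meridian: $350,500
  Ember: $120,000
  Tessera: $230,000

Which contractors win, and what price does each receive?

Bids ranked low→high: 77,500 (Vantage), 120,000 (Ember), 230,000 (Tessera), 276,000 (Novara), 350,500 (Meridian), 388,000 (Calder)
The 4 lowest are Vantage, Ember, Tessera, Novara.
First losing bid is Meridian's $350,500, which sets the uniform price.

Vantage, Ember, Tessera, Novara; each is paid $350,500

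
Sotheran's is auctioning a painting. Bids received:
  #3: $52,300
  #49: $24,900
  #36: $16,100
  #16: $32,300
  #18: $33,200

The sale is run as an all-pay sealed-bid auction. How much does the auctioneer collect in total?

Bids in order: 52,300 (#3) > 33,200 (#18) > 32,300 (#16) > 24,900 (#49) > 16,100 (#36)
#3 wins with the top bid; all bids are sunk regardless.
Every bidder forfeits their bid regardless of winning.
Revenue = 52,300 + 24,900 + 16,100 + 32,300 + 33,200 = $158,800.

Total revenue: $158,800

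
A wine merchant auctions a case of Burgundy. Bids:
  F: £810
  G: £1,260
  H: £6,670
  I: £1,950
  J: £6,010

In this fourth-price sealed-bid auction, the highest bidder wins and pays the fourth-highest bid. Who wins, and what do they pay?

Bids ranked: 6,670 (H) > 6,010 (J) > 1,950 (I) > 1,260 (G) > 810 (F)
H is highest; pays the fourth-highest bid, £1,260.

H pays £1,260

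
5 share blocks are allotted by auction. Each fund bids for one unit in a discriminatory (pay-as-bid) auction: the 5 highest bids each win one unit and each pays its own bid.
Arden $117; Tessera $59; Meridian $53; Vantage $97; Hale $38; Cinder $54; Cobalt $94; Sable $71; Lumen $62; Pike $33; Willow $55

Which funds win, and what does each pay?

Sorting: 117 (Arden), 97 (Vantage), 94 (Cobalt), 71 (Sable), 62 (Lumen), 59 (Tessera), 55 (Willow), …
The 5 highest are Arden, Vantage, Cobalt, Sable, Lumen.
Each winner pays its own bid: Arden $117, Vantage $97, Cobalt $94, Sable $71, Lumen $62.

Arden $117, Vantage $97, Cobalt $94, Sable $71, Lumen $62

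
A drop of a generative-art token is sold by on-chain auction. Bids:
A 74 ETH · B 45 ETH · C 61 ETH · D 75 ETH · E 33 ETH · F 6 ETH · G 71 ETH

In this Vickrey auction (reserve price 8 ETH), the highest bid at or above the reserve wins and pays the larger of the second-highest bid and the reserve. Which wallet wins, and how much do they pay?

Bids ranked: 75 (D) > 74 (A) > 71 (G) > 61 (C) > 45 (B) > 33 (E) > …
D has the top bid at or above the reserve (75 ETH).
max(second-highest 74 ETH, reserve 8 ETH) = 74 ETH; the reserve does not bind.

D pays 74 ETH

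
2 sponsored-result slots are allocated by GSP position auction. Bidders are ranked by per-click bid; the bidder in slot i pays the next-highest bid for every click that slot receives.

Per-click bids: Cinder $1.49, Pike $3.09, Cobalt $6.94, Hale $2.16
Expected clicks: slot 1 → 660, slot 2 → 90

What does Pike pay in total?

Pike pays $194.40

Ranked by bid: $6.94 (Cobalt) > $3.09 (Pike) > $2.16 (Hale) > …
Pike holds slot 2 → pays next bid $2.16 × 90 clicks = $194.40.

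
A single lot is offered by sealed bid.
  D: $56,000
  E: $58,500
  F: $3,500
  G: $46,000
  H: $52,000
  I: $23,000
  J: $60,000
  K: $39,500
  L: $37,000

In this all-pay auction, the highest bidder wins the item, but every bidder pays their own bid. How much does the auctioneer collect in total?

Bids in order: 60,000 (J) > 58,500 (E) > 56,000 (D) > 52,000 (H) > 46,000 (G) > 39,500 (K) > …
Every bidder forfeits their bid regardless of winning.
Revenue = 56,000 + 58,500 + 3,500 + 46,000 + 52,000 + 23,000 + 60,000 + 39,500 + 37,000 = $375,500.

Total revenue: $375,500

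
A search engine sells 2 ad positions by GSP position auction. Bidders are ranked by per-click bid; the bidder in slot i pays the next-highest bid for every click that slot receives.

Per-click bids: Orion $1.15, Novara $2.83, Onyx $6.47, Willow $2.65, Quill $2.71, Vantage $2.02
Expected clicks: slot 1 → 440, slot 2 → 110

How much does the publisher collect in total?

Total revenue: $1543.30

Sorting advertisers: $6.47 (Onyx) > $2.83 (Novara) > $2.71 (Quill) > …
Slot 1: Onyx pays $2.83 × 440 = $1245.20
Slot 2: Novara pays $2.71 × 110 = $298.10
Total = $1543.30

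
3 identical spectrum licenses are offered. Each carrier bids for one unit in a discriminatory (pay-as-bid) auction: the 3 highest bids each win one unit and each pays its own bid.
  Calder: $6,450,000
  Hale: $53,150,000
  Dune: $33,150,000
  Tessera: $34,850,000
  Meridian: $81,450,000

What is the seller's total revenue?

Sorting: 81,450,000 (Meridian), 53,150,000 (Hale), 34,850,000 (Tessera), 33,150,000 (Dune), 6,450,000 (Calder)
Top 3: Meridian, Hale, Tessera.
Total revenue = 81,450,000 + 53,150,000 + 34,850,000 = $169,450,000.

Total revenue: $169,450,000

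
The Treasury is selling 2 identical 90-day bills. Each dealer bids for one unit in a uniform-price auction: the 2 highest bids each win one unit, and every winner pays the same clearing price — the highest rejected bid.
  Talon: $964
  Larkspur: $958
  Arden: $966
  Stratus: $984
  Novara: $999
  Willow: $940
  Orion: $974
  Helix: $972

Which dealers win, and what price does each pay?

Novara, Stratus; each pays $974

Sorting: 999 (Novara), 984 (Stratus), 974 (Orion), 972 (Helix), …
The 2 highest are Novara, Stratus.
Clearing price = highest rejected bid = $974.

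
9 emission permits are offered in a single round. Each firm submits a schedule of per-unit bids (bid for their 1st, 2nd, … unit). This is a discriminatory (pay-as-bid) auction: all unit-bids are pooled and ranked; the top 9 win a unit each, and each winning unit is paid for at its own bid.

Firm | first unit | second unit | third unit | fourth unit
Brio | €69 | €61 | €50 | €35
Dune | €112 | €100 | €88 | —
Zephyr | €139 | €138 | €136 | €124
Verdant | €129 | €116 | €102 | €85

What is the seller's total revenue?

Pooled unit-bids ranked (top 9): 139 (Zephyr-1), 138 (Zephyr-2), 136 (Zephyr-3), 129 (Verdant-1), 124 (Zephyr-4), 116 (Verdant-2), 112 (Dune-1), 102 (Verdant-3), 100 (Dune-2)
Next rejected bid: €88 (not a price — pay-as-bid).
Each winning unit pays its own bid.
Revenue = 139 + 138 + 136 + 129 + 124 + 116 + 112 + 102 + 100 = €1,096.

Total revenue: €1,096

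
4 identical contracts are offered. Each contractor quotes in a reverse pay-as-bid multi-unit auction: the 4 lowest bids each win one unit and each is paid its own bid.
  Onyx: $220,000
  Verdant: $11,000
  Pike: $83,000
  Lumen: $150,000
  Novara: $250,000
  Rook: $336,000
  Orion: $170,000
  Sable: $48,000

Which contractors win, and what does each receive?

Verdant $11,000, Sable $48,000, Pike $83,000, Lumen $150,000

Sorting: 11,000 (Verdant), 48,000 (Sable), 83,000 (Pike), 150,000 (Lumen), 170,000 (Orion), 220,000 (Onyx), …
Lowest 4: Verdant, Sable, Pike, Lumen.
Each winner is paid its own bid: Verdant $11,000, Sable $48,000, Pike $83,000, Lumen $150,000.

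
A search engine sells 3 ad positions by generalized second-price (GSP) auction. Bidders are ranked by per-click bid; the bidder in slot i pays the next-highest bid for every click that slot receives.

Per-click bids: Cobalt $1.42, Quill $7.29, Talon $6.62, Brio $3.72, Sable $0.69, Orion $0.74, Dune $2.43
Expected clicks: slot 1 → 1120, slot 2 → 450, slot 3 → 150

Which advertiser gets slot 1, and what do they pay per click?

Sorting advertisers: $7.29 (Quill) > $6.62 (Talon) > $3.72 (Brio) > $2.43 (Dune) > …
Slot 1 goes to the first-ranked bidder, Quill, who pays the next bid down: $6.62/click.

Quill; $6.62 per click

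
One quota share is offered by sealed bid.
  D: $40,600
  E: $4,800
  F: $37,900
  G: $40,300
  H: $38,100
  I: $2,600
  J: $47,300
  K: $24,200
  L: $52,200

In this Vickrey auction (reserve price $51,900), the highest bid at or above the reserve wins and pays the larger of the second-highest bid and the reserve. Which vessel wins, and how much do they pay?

L pays $51,900

Rule: the highest bid at or above the reserve wins and pays the larger of the second-highest bid and the reserve.
Sorting bids: 52,200 (L) > 47,300 (J) > 40,600 (D) > 40,300 (G) > 38,100 (H) > 37,900 (F) > …
Highest eligible bid: L at $52,200.
max(second-highest $47,300, reserve $51,900) = $51,900.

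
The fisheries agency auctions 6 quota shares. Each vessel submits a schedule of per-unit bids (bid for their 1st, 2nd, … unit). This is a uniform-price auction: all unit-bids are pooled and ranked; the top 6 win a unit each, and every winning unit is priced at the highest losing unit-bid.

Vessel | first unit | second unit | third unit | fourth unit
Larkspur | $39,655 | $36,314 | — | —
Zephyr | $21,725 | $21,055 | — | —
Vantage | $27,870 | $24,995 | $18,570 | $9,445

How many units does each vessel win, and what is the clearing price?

Merging the schedules and taking the best 6: 39,655 (Larkspur-1), 36,314 (Larkspur-2), 27,870 (Vantage-1), 24,995 (Vantage-2), 21,725 (Zephyr-1), 21,055 (Zephyr-2)
Highest rejected unit-bid = $18,570.
Allocation: Larkspur 2, Vantage 2, Zephyr 2.

Larkspur 2, Vantage 2, Zephyr 2; clearing price $18,570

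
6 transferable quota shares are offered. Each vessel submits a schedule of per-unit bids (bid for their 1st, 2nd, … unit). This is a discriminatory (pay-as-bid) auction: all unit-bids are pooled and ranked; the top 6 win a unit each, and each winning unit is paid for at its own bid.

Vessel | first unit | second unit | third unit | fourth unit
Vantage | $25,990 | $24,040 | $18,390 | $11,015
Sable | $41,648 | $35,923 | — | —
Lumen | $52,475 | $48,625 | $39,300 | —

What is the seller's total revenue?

All unit-bids, highest first — top 6: 52,475 (Lumen-1), 48,625 (Lumen-2), 41,648 (Sable-1), 39,300 (Lumen-3), 35,923 (Sable-2), 25,990 (Vantage-1)
Next rejected bid: $24,040 (not a price — pay-as-bid).
Each winning unit pays its own bid.
Revenue = 52,475 + 48,625 + 41,648 + 39,300 + 35,923 + 25,990 = $243,961.

Total revenue: $243,961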